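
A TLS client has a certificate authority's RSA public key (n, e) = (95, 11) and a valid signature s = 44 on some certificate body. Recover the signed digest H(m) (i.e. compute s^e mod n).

74

Squares mod 95: s^1≡44, s^2≡36, s^4≡61, s^8≡16
11 = 8 + 2 + 1, so s^11 ≡ 16·36·44 ≡ 74 (mod 95)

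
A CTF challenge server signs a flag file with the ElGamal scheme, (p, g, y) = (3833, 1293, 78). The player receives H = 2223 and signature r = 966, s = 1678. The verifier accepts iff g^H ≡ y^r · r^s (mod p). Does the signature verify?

does not verify

Left side g^H mod p:
1293^2 = 1671849 ≡ 661
1293^4 ≡ 661^2 = 436921 ≡ 3792
1293^8 ≡ 3792^2 = 14379264 ≡ 1681
1293^16 ≡ 1681^2 = 2825761 ≡ 840
1293^32 ≡ 840^2 = 705600 ≡ 328
1293^64 ≡ 328^2 = 107584 ≡ 260
1293^128 ≡ 260^2 = 67600 ≡ 2439
1293^256 ≡ 2439^2 = 5948721 ≡ 3738
1293^512 ≡ 3738^2 = 13972644 ≡ 1359
1293^1024 ≡ 1359^2 = 1846881 ≡ 3208
1293^2048 ≡ 3208^2 = 10291264 ≡ 3492
2223 = 2048 + 128 + 32 + 8 + 4 + 2 + 1, so 1293^2223 ≡ 3492·2439·328·1681·3792·661·1293 ≡ 156 (mod 3833)
Right side y^r · r^s mod p:
78^2 = 6084 ≡ 2251
78^4 ≡ 2251^2 = 5067001 ≡ 3608
78^8 ≡ 3608^2 = 13017664 ≡ 796
78^16 ≡ 796^2 = 633616 ≡ 1171
78^32 ≡ 1171^2 = 1371241 ≡ 2860
78^64 ≡ 2860^2 = 8179600 ≡ 3811
78^128 ≡ 3811^2 = 14523721 ≡ 484
78^256 ≡ 484^2 = 234256 ≡ 443
78^512 ≡ 443^2 = 196249 ≡ 766
966 = 512 + 256 + 128 + 64 + 4 + 2, so 78^966 ≡ 766·443·484·3811·3608·2251 ≡ 796 (mod 3833)
966^2 = 933156 ≡ 1737
966^4 ≡ 1737^2 = 3017169 ≡ 598
966^8 ≡ 598^2 = 357604 ≡ 1135
966^16 ≡ 1135^2 = 1288225 ≡ 337
966^32 ≡ 337^2 = 113569 ≡ 2412
966^64 ≡ 2412^2 = 5817744 ≡ 3083
966^128 ≡ 3083^2 = 9504889 ≡ 2882
966^256 ≡ 2882^2 = 8305924 ≡ 3646
966^512 ≡ 3646^2 = 13293316 ≡ 472
966^1024 ≡ 472^2 = 222784 ≡ 470
1678 = 1024 + 512 + 128 + 8 + 4 + 2, so 966^1678 ≡ 470·472·2882·1135·598·1737 ≡ 2117 (mod 3833)
796·2117 = 1685132 ≡ 2445 (mod 3833)
156 ≠ 2445, so verification fails.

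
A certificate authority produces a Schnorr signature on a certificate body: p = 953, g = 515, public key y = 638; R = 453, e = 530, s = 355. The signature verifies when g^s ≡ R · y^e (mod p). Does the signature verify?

g^s mod p:
515^2 = 265225 ≡ 291
515^4 ≡ 291^2 = 84681 ≡ 817
515^8 ≡ 817^2 = 667489 ≡ 389
515^16 ≡ 389^2 = 151321 ≡ 747
515^32 ≡ 747^2 = 558009 ≡ 504
515^64 ≡ 504^2 = 254016 ≡ 518
515^128 ≡ 518^2 = 268324 ≡ 531
515^256 ≡ 531^2 = 281961 ≡ 826
355 = 256 + 64 + 32 + 2 + 1, so 515^355 ≡ 826·518·504·291·515 ≡ 775 (mod 953)
R · y^e mod p:
638^2 = 407044 ≡ 113
638^4 ≡ 113^2 = 12769 ≡ 380
638^8 ≡ 380^2 = 144400 ≡ 497
638^16 ≡ 497^2 = 247009 ≡ 182
638^32 ≡ 182^2 = 33124 ≡ 722
638^64 ≡ 722^2 = 521284 ≡ 946
638^128 ≡ 946^2 = 894916 ≡ 49
638^256 ≡ 49^2 = 2401 ≡ 495
638^512 ≡ 495^2 = 245025 ≡ 104
530 = 512 + 16 + 2, so 638^530 ≡ 104·182·113 ≡ 332 (mod 953)
453·332 = 150396 ≡ 775 (mod 953)
775 ≡ 775 (mod 953); signature holds.

verifies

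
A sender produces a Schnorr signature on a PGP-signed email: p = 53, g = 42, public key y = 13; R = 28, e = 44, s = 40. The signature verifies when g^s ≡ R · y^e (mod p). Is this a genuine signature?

g^s mod p:
Squares mod 53: 42^1≡42, 42^2≡15, 42^4≡13, 42^8≡10, 42^16≡47, 42^32≡36
40 = 32 + 8, so 42^40 ≡ 36·10 ≡ 42 (mod 53)
R · y^e mod p:
Squares mod 53: 13^1≡13, 13^2≡10, 13^4≡47, 13^8≡36, 13^16≡24, 13^32≡46
44 = 32 + 8 + 4, so 13^44 ≡ 46·36·47 ≡ 28 (mod 53)
28·28 = 784 ≡ 42 (mod 53)
42 ≡ 42 (mod 53); signature holds.

genuine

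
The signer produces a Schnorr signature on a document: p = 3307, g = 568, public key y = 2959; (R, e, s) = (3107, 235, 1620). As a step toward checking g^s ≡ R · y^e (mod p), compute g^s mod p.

Squares mod 3307: 568^1≡568, 568^2≡1845, 568^4≡1122, 568^8≡2224, 568^16≡2211, 568^32≡775, 568^64≡2058, 568^128≡2404, 568^256≡1887, 568^512≡2437, 568^1024≡2904
1620 = 1024 + 512 + 64 + 16 + 4, so 568^1620 ≡ 2904·2437·2058·2211·1122 ≡ 708 (mod 3307)

708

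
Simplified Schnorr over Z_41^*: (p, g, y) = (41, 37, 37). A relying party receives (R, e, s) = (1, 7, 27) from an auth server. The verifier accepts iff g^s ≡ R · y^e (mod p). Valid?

g^s mod p:
37^2 = 1369 ≡ 16
37^4 ≡ 16^2 = 256 ≡ 10
37^8 ≡ 10^2 = 100 ≡ 18
37^16 ≡ 18^2 = 324 ≡ 37
27 = 16 + 8 + 2 + 1, so 37^27 ≡ 37·18·16·37 ≡ 16 (mod 41)
R · y^e mod p:
37^2 = 1369 ≡ 16
37^4 ≡ 16^2 = 256 ≡ 10
7 = 4 + 2 + 1, so 37^7 ≡ 10·16·37 ≡ 16 (mod 41)
1·16 = 16 ≡ 16 (mod 41)
16 ≡ 16 (mod 41); signature holds.

yes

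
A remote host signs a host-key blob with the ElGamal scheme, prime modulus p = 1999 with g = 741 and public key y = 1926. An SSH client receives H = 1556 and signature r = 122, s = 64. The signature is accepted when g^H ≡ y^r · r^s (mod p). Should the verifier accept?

accept

Left side g^H mod p:
Squares mod 1999: 741^1≡741, 741^2≡1355, 741^4≡943, 741^8≡1693, 741^16≡1682, 741^32≡539, 741^64≡666, 741^128≡1777, 741^256≡1308, 741^512≡1719, 741^1024≡439
1556 = 1024 + 512 + 16 + 4, so 741^1556 ≡ 439·1719·1682·943 ≡ 10 (mod 1999)
Right side y^r · r^s mod p:
Squares mod 1999: 1926^1≡1926, 1926^2≡1331, 1926^4≡447, 1926^8≡1908, 1926^16≡285, 1926^32≡1265, 1926^64≡1025
122 = 64 + 32 + 16 + 8 + 2, so 1926^122 ≡ 1025·1265·285·1908·1331 ≡ 951 (mod 1999)
Squares mod 1999: 122^1≡122, 122^2≡891, 122^4≡278, 122^8≡1322, 122^16≡558, 122^32≡1519, 122^64≡515
122^64 ≡ 515 (mod 1999)
951·515 = 489765 ≡ 10 (mod 1999)
10 ≡ 10 (mod 1999), so the signature is genuine.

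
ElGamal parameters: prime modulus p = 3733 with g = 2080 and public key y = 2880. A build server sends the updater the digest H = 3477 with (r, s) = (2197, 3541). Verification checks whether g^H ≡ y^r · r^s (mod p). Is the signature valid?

invalid

Left side g^H mod p:
2080^2 = 4326400 ≡ 3586
2080^4 ≡ 3586^2 = 12859396 ≡ 2944
2080^8 ≡ 2944^2 = 8667136 ≡ 2843
2080^16 ≡ 2843^2 = 8082649 ≡ 704
2080^32 ≡ 704^2 = 495616 ≡ 2860
2080^64 ≡ 2860^2 = 8179600 ≡ 597
2080^128 ≡ 597^2 = 356409 ≡ 1774
2080^256 ≡ 1774^2 = 3147076 ≡ 157
2080^512 ≡ 157^2 = 24649 ≡ 2251
2080^1024 ≡ 2251^2 = 5067001 ≡ 1320
2080^2048 ≡ 1320^2 = 1742400 ≡ 2822
3477 = 2048 + 1024 + 256 + 128 + 16 + 4 + 1, so 2080^3477 ≡ 2822·1320·157·1774·704·2944·2080 ≡ 893 (mod 3733)
Right side y^r · r^s mod p:
2880^2 = 8294400 ≡ 3407
2880^4 ≡ 3407^2 = 11607649 ≡ 1752
2880^8 ≡ 1752^2 = 3069504 ≡ 978
2880^16 ≡ 978^2 = 956484 ≡ 836
2880^32 ≡ 836^2 = 698896 ≡ 825
2880^64 ≡ 825^2 = 680625 ≡ 1219
2880^128 ≡ 1219^2 = 1485961 ≡ 227
2880^256 ≡ 227^2 = 51529 ≡ 3000
2880^512 ≡ 3000^2 = 9000000 ≡ 3470
2880^1024 ≡ 3470^2 = 12040900 ≡ 1975
2880^2048 ≡ 1975^2 = 3900625 ≡ 3373
2197 = 2048 + 128 + 16 + 4 + 1, so 2880^2197 ≡ 3373·227·836·1752·2880 ≡ 2104 (mod 3733)
2197^2 = 4826809 ≡ 40
2197^4 ≡ 40^2 = 1600
2197^8 ≡ 1600^2 = 2560000 ≡ 2895
2197^16 ≡ 2895^2 = 8381025 ≡ 440
2197^32 ≡ 440^2 = 193600 ≡ 3217
2197^64 ≡ 3217^2 = 10349089 ≡ 1213
2197^128 ≡ 1213^2 = 1471369 ≡ 567
2197^256 ≡ 567^2 = 321489 ≡ 451
2197^512 ≡ 451^2 = 203401 ≡ 1819
2197^1024 ≡ 1819^2 = 3308761 ≡ 1323
2197^2048 ≡ 1323^2 = 1750329 ≡ 3285
3541 = 2048 + 1024 + 256 + 128 + 64 + 16 + 4 + 1, so 2197^3541 ≡ 3285·1323·451·567·1213·440·1600·2197 ≡ 1489 (mod 3733)
2104·1489 = 3132856 ≡ 869 (mod 3733)
893 ≠ 869, so verification fails.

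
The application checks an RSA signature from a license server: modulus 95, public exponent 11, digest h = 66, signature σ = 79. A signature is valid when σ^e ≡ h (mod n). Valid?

no

σ^2 ≡ 79^2 = 6241 ≡ 66
σ^4 ≡ 66^2 = 4356 ≡ 81
σ^8 ≡ 81^2 = 6561 ≡ 6
11 = 8 + 2 + 1, so σ^11 ≡ 6·66·79 ≡ 29 (mod 95)
The recovered value 29 does not match the digest 66.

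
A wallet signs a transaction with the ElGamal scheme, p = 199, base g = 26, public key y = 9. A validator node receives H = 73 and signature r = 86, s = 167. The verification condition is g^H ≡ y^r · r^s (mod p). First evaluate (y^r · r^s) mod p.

66

9^86 mod 199 = 13
86^167 mod 199 = 51
y^r · r^s ≡ 13·51 = 663 ≡ 66 (mod 199)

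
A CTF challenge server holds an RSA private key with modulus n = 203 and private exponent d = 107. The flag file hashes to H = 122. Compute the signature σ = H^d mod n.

138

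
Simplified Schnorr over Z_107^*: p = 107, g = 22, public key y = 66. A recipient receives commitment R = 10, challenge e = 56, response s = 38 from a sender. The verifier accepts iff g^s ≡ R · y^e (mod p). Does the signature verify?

does not verify

g^s mod p:
22^2 = 484 ≡ 56
22^4 ≡ 56^2 = 3136 ≡ 33
22^8 ≡ 33^2 = 1089 ≡ 19
22^16 ≡ 19^2 = 361 ≡ 40
22^32 ≡ 40^2 = 1600 ≡ 102
38 = 32 + 4 + 2, so 22^38 ≡ 102·33·56 ≡ 69 (mod 107)
R · y^e mod p:
66^2 = 4356 ≡ 76
66^4 ≡ 76^2 = 5776 ≡ 105
66^8 ≡ 105^2 = 11025 ≡ 4
66^16 ≡ 4^2 = 16
66^32 ≡ 16^2 = 256 ≡ 42
56 = 32 + 16 + 8, so 66^56 ≡ 42·16·4 ≡ 13 (mod 107)
10·13 = 130 ≡ 23 (mod 107)
69 ≠ 23; the check fails.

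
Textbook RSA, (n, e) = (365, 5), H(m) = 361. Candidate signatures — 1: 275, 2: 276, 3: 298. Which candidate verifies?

2

Candidate 1: 275^5 mod 365 = 285
Candidate 2: 276^5 mod 365 = 361
  → matches H(m) = 361
Candidate 3: 298^5 mod 365 = 38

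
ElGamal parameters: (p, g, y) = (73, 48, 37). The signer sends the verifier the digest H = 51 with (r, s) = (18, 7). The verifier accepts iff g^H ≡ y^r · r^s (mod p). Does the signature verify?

does not verify

Left side g^H mod p:
48^2 = 2304 ≡ 41
48^4 ≡ 41^2 = 1681 ≡ 2
48^8 ≡ 2^2 = 4
48^16 ≡ 4^2 = 16
48^32 ≡ 16^2 = 256 ≡ 37
51 = 32 + 16 + 2 + 1, so 48^51 ≡ 37·16·41·48 ≡ 49 (mod 73)
Right side y^r · r^s mod p:
37^2 = 1369 ≡ 55
37^4 ≡ 55^2 = 3025 ≡ 32
37^8 ≡ 32^2 = 1024 ≡ 2
37^16 ≡ 2^2 = 4
18 = 16 + 2, so 37^18 ≡ 4·55 ≡ 1 (mod 73)
18^2 = 324 ≡ 32
18^4 ≡ 32^2 = 1024 ≡ 2
7 = 4 + 2 + 1, so 18^7 ≡ 2·32·18 ≡ 57 (mod 73)
1·57 = 57 ≡ 57 (mod 73)
49 ≠ 57, so verification fails.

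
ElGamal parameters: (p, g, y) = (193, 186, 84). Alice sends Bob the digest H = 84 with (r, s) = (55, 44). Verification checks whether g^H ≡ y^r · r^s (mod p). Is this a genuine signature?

Left side g^H mod p:
186^2 = 34596 ≡ 49
186^4 ≡ 49^2 = 2401 ≡ 85
186^8 ≡ 85^2 = 7225 ≡ 84
186^16 ≡ 84^2 = 7056 ≡ 108
186^32 ≡ 108^2 = 11664 ≡ 84
186^64 ≡ 84^2 = 7056 ≡ 108
84 = 64 + 16 + 4, so 186^84 ≡ 108·108·85 ≡ 192 (mod 193)
Right side y^r · r^s mod p:
84^2 = 7056 ≡ 108
84^4 ≡ 108^2 = 11664 ≡ 84
84^8 ≡ 84^2 = 7056 ≡ 108
84^16 ≡ 108^2 = 11664 ≡ 84
84^32 ≡ 84^2 = 7056 ≡ 108
55 = 32 + 16 + 4 + 2 + 1, so 84^55 ≡ 108·84·84·108·84 ≡ 84 (mod 193)
55^2 = 3025 ≡ 130
55^4 ≡ 130^2 = 16900 ≡ 109
55^8 ≡ 109^2 = 11881 ≡ 108
55^16 ≡ 108^2 = 11664 ≡ 84
55^32 ≡ 84^2 = 7056 ≡ 108
44 = 32 + 8 + 4, so 55^44 ≡ 108·108·109 ≡ 85 (mod 193)
84·85 = 7140 ≡ 192 (mod 193)
192 ≡ 192 (mod 193), so the signature is genuine.

genuine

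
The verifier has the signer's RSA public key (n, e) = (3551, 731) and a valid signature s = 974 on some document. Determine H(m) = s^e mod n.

Squares mod 3551: s^1≡974, s^2≡559, s^4≡3544, s^8≡49, s^16≡2401, s^32≡1528, s^64≡1777, s^128≡890, s^256≡227, s^512≡1815
731 = 512 + 128 + 64 + 16 + 8 + 2 + 1, so s^731 ≡ 1815·890·1777·2401·49·559·974 ≡ 686 (mod 3551)

686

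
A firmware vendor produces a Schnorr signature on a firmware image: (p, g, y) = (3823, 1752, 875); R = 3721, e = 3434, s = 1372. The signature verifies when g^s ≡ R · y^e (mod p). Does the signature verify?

does not verify

g^s mod p:
Squares mod 3823: 1752^1≡1752, 1752^2≡3458, 1752^4≡3243, 1752^8≡3799, 1752^16≡576, 1752^32≡2998, 1752^64≡131, 1752^128≡1869, 1752^256≡2762, 1752^512≡1759, 1752^1024≡1274
1372 = 1024 + 256 + 64 + 16 + 8 + 4, so 1752^1372 ≡ 1274·2762·131·576·3799·3243 ≡ 1602 (mod 3823)
R · y^e mod p:
Squares mod 3823: 875^1≡875, 875^2≡1025, 875^4≡3123, 875^8≡656, 875^16≡2160, 875^32≡1540, 875^64≡1340, 875^128≡2613, 875^256≡3714, 875^512≡412, 875^1024≡1532, 875^2048≡3525
3434 = 2048 + 1024 + 256 + 64 + 32 + 8 + 2, so 875^3434 ≡ 3525·1532·3714·1340·1540·656·1025 ≡ 2751 (mod 3823)
3721·2751 = 10236471 ≡ 2300 (mod 3823)
1602 ≠ 2300; the check fails.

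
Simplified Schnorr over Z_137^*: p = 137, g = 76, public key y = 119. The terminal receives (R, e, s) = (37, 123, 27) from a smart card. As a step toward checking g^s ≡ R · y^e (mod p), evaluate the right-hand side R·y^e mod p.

25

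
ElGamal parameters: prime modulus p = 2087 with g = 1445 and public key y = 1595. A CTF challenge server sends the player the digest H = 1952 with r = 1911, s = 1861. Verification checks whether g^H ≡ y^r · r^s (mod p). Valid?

Left side g^H mod p:
1445^2 = 2088025 ≡ 1025
1445^4 ≡ 1025^2 = 1050625 ≡ 864
1445^8 ≡ 864^2 = 746496 ≡ 1437
1445^16 ≡ 1437^2 = 2064969 ≡ 926
1445^32 ≡ 926^2 = 857476 ≡ 1806
1445^64 ≡ 1806^2 = 3261636 ≡ 1742
1445^128 ≡ 1742^2 = 3034564 ≡ 66
1445^256 ≡ 66^2 = 4356 ≡ 182
1445^512 ≡ 182^2 = 33124 ≡ 1819
1445^1024 ≡ 1819^2 = 3308761 ≡ 866
1952 = 1024 + 512 + 256 + 128 + 32, so 1445^1952 ≡ 866·1819·182·66·1806 ≡ 242 (mod 2087)
Right side y^r · r^s mod p:
1595^2 = 2544025 ≡ 2059
1595^4 ≡ 2059^2 = 4239481 ≡ 784
1595^8 ≡ 784^2 = 614656 ≡ 1078
1595^16 ≡ 1078^2 = 1162084 ≡ 1712
1595^32 ≡ 1712^2 = 2930944 ≡ 796
1595^64 ≡ 796^2 = 633616 ≡ 1255
1595^128 ≡ 1255^2 = 1575025 ≡ 1427
1595^256 ≡ 1427^2 = 2036329 ≡ 1504
1595^512 ≡ 1504^2 = 2262016 ≡ 1795
1595^1024 ≡ 1795^2 = 3222025 ≡ 1784
1911 = 1024 + 512 + 256 + 64 + 32 + 16 + 4 + 2 + 1, so 1595^1911 ≡ 1784·1795·1504·1255·796·1712·784·2059·1595 ≡ 510 (mod 2087)
1911^2 = 3651921 ≡ 1758
1911^4 ≡ 1758^2 = 3090564 ≡ 1804
1911^8 ≡ 1804^2 = 3254416 ≡ 783
1911^16 ≡ 783^2 = 613089 ≡ 1598
1911^32 ≡ 1598^2 = 2553604 ≡ 1203
1911^64 ≡ 1203^2 = 1447209 ≡ 918
1911^128 ≡ 918^2 = 842724 ≡ 1663
1911^256 ≡ 1663^2 = 2765569 ≡ 294
1911^512 ≡ 294^2 = 86436 ≡ 869
1911^1024 ≡ 869^2 = 755161 ≡ 1754
1861 = 1024 + 512 + 256 + 64 + 4 + 1, so 1911^1861 ≡ 1754·869·294·918·1804·1911 ≡ 2022 (mod 2087)
510·2022 = 1031220 ≡ 242 (mod 2087)
242 ≡ 242 (mod 2087), so the signature is genuine.

yes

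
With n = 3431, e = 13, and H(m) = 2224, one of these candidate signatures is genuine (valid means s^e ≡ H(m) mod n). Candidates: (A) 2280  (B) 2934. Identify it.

B

Candidate A: 2280^13 mod 3431 = 2246
Candidate B: 2934^13 mod 3431 = 2224
  → matches H(m) = 2224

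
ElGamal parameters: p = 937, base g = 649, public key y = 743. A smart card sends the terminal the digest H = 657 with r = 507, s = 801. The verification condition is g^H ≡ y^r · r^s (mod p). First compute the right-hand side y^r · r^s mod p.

743^2 = 552049 ≡ 156
743^4 ≡ 156^2 = 24336 ≡ 911
743^8 ≡ 911^2 = 829921 ≡ 676
743^16 ≡ 676^2 = 456976 ≡ 657
743^32 ≡ 657^2 = 431649 ≡ 629
743^64 ≡ 629^2 = 395641 ≡ 227
743^128 ≡ 227^2 = 51529 ≡ 931
743^256 ≡ 931^2 = 866761 ≡ 36
507 = 256 + 128 + 64 + 32 + 16 + 8 + 2 + 1, so 743^507 ≡ 36·931·227·629·657·676·156·743 ≡ 1 (mod 937)
507^2 = 257049 ≡ 311
507^4 ≡ 311^2 = 96721 ≡ 210
507^8 ≡ 210^2 = 44100 ≡ 61
507^16 ≡ 61^2 = 3721 ≡ 910
507^32 ≡ 910^2 = 828100 ≡ 729
507^64 ≡ 729^2 = 531441 ≡ 162
507^128 ≡ 162^2 = 26244 ≡ 8
507^256 ≡ 8^2 = 64
507^512 ≡ 64^2 = 4096 ≡ 348
801 = 512 + 256 + 32 + 1, so 507^801 ≡ 348·64·729·507 ≡ 26 (mod 937)
y^r · r^s ≡ 1·26 = 26 ≡ 26 (mod 937)

26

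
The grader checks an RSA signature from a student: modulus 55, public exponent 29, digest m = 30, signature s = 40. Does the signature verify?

verifies

s^29 mod 55 = 30
30 = m, so the signature checks out.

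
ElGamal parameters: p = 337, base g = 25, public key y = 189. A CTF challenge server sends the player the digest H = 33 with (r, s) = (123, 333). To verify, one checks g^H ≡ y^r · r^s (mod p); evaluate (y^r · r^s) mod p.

189^2 = 35721 ≡ 336
189^4 ≡ 336^2 = 112896 ≡ 1
189^8 ≡ 1^2 = 1
189^16 ≡ 1^2 = 1
189^32 ≡ 1^2 = 1
189^64 ≡ 1^2 = 1
123 = 64 + 32 + 16 + 8 + 2 + 1, so 189^123 ≡ 1·1·1·1·336·189 ≡ 148 (mod 337)
123^2 = 15129 ≡ 301
123^4 ≡ 301^2 = 90601 ≡ 285
123^8 ≡ 285^2 = 81225 ≡ 8
123^16 ≡ 8^2 = 64
123^32 ≡ 64^2 = 4096 ≡ 52
123^64 ≡ 52^2 = 2704 ≡ 8
123^128 ≡ 8^2 = 64
123^256 ≡ 64^2 = 4096 ≡ 52
333 = 256 + 64 + 8 + 4 + 1, so 123^333 ≡ 52·8·8·285·123 ≡ 43 (mod 337)
y^r · r^s ≡ 148·43 = 6364 ≡ 298 (mod 337)

298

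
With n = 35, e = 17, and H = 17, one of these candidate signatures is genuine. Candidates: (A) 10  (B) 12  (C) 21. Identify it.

B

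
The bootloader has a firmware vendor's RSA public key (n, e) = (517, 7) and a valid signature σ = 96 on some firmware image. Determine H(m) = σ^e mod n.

222

σ^2 ≡ 96^2 = 9216 ≡ 427
σ^4 ≡ 427^2 = 182329 ≡ 345
7 = 4 + 2 + 1, so σ^7 ≡ 345·427·96 ≡ 222 (mod 517)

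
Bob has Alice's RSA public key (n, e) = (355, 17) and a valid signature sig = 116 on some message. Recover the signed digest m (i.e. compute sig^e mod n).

316

sig^2 ≡ 116^2 = 13456 ≡ 321
sig^4 ≡ 321^2 = 103041 ≡ 91
sig^8 ≡ 91^2 = 8281 ≡ 116
sig^16 ≡ 116^2 = 13456 ≡ 321
17 = 16 + 1, so sig^17 ≡ 321·116 ≡ 316 (mod 355)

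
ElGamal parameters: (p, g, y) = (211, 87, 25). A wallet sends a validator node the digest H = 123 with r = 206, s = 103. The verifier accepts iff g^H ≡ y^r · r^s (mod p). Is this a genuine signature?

forged

Left side g^H mod p:
87^2 = 7569 ≡ 184
87^4 ≡ 184^2 = 33856 ≡ 96
87^8 ≡ 96^2 = 9216 ≡ 143
87^16 ≡ 143^2 = 20449 ≡ 193
87^32 ≡ 193^2 = 37249 ≡ 113
87^64 ≡ 113^2 = 12769 ≡ 109
123 = 64 + 32 + 16 + 8 + 2 + 1, so 87^123 ≡ 109·113·193·143·184·87 ≡ 64 (mod 211)
Right side y^r · r^s mod p:
25^2 = 625 ≡ 203
25^4 ≡ 203^2 = 41209 ≡ 64
25^8 ≡ 64^2 = 4096 ≡ 87
25^16 ≡ 87^2 = 7569 ≡ 184
25^32 ≡ 184^2 = 33856 ≡ 96
25^64 ≡ 96^2 = 9216 ≡ 143
25^128 ≡ 143^2 = 20449 ≡ 193
206 = 128 + 64 + 8 + 4 + 2, so 25^206 ≡ 193·143·87·64·203 ≡ 122 (mod 211)
206^2 = 42436 ≡ 25
206^4 ≡ 25^2 = 625 ≡ 203
206^8 ≡ 203^2 = 41209 ≡ 64
206^16 ≡ 64^2 = 4096 ≡ 87
206^32 ≡ 87^2 = 7569 ≡ 184
206^64 ≡ 184^2 = 33856 ≡ 96
103 = 64 + 32 + 4 + 2 + 1, so 206^103 ≡ 96·184·203·25·206 ≡ 135 (mod 211)
122·135 = 16470 ≡ 12 (mod 211)
64 ≠ 12, so verification fails.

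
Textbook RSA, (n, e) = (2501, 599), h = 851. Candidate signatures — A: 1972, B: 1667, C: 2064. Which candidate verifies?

Candidate A: Squares mod 2501: 1972^1≡1972, 1972^2≡2230, 1972^4≡912, 1972^8≡1412, 1972^16≡447, 1972^32≡2230, 1972^64≡912, 1972^128≡1412, 1972^256≡447, 1972^512≡2230; 599 = 512 + 64 + 16 + 4 + 2 + 1, so 1972^599 ≡ 2230·912·447·912·2230·1972 ≡ 851 (mod 2501)
  → matches h = 851
Candidate B: Squares mod 2501: 1667^1≡1667, 1667^2≡278, 1667^4≡2254, 1667^8≡985, 1667^16≡2338, 1667^32≡1559, 1667^64≡2010, 1667^128≡985, 1667^256≡2338, 1667^512≡1559; 599 = 512 + 64 + 16 + 4 + 2 + 1, so 1667^599 ≡ 1559·2010·2338·2254·278·1667 ≡ 2498 (mod 2501)
Candidate C: Squares mod 2501: 2064^1≡2064, 2064^2≡893, 2064^4≡2131, 2064^8≡1846, 2064^16≡1354, 2064^32≡83, 2064^64≡1887, 2064^128≡1846, 2064^256≡1354, 2064^512≡83; 599 = 512 + 64 + 16 + 4 + 2 + 1, so 2064^599 ≡ 83·1887·1354·2131·893·2064 ≡ 372 (mod 2501)

A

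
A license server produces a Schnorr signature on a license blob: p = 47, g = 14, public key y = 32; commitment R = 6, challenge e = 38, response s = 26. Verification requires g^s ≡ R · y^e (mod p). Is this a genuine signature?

forged

g^s mod p:
14^2 = 196 ≡ 8
14^4 ≡ 8^2 = 64 ≡ 17
14^8 ≡ 17^2 = 289 ≡ 7
14^16 ≡ 7^2 = 49 ≡ 2
26 = 16 + 8 + 2, so 14^26 ≡ 2·7·8 ≡ 18 (mod 47)
R · y^e mod p:
32^2 = 1024 ≡ 37
32^4 ≡ 37^2 = 1369 ≡ 6
32^8 ≡ 6^2 = 36
32^16 ≡ 36^2 = 1296 ≡ 27
32^32 ≡ 27^2 = 729 ≡ 24
38 = 32 + 4 + 2, so 32^38 ≡ 24·6·37 ≡ 17 (mod 47)
6·17 = 102 ≡ 8 (mod 47)
18 ≠ 8; the check fails.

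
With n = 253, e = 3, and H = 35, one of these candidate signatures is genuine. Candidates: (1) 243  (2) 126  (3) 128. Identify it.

3

Candidate 1: Squares mod 253: 243^1≡243, 243^2≡100; 3 = 2 + 1, so 243^3 ≡ 100·243 ≡ 12 (mod 253)
Candidate 2: Squares mod 253: 126^1≡126, 126^2≡190; 3 = 2 + 1, so 126^3 ≡ 190·126 ≡ 158 (mod 253)
Candidate 3: Squares mod 253: 128^1≡128, 128^2≡192; 3 = 2 + 1, so 128^3 ≡ 192·128 ≡ 35 (mod 253)
  → matches H = 35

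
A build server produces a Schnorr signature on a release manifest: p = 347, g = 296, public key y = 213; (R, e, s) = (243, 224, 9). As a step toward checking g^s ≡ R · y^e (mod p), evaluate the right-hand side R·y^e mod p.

284

Squares mod 347: 213^1≡213, 213^2≡259, 213^4≡110, 213^8≡302, 213^16≡290, 213^32≡126, 213^64≡261, 213^128≡109
224 = 128 + 64 + 32, so 213^224 ≡ 109·261·126 ≡ 64 (mod 347)
R · y^e ≡ 243·64 = 15552 ≡ 284 (mod 347)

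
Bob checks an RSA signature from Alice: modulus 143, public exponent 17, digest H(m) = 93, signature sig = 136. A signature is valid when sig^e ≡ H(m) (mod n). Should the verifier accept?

accept

sig^2 ≡ 136^2 = 18496 ≡ 49
sig^4 ≡ 49^2 = 2401 ≡ 113
sig^8 ≡ 113^2 = 12769 ≡ 42
sig^16 ≡ 42^2 = 1764 ≡ 48
17 = 16 + 1, so sig^17 ≡ 48·136 ≡ 93 (mod 143)
Since 93 equals the digest 93, verification succeeds.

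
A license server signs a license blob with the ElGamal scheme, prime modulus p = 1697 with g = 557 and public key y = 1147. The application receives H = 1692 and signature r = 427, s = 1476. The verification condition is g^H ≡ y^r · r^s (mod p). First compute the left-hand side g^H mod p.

Squares mod 1697: 557^1≡557, 557^2≡1395, 557^4≡1263, 557^8≡1686, 557^16≡121, 557^32≡1065, 557^64≡629, 557^128≡240, 557^256≡1599, 557^512≡1119, 557^1024≡1472
1692 = 1024 + 512 + 128 + 16 + 8 + 4, so 557^1692 ≡ 1472·1119·240·121·1686·1263 ≡ 348 (mod 1697)

348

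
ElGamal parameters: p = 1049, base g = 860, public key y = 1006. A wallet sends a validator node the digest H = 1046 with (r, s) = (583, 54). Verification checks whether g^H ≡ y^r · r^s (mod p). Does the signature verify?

Left side g^H mod p:
860^2 = 739600 ≡ 55
860^4 ≡ 55^2 = 3025 ≡ 927
860^8 ≡ 927^2 = 859329 ≡ 198
860^16 ≡ 198^2 = 39204 ≡ 391
860^32 ≡ 391^2 = 152881 ≡ 776
860^64 ≡ 776^2 = 602176 ≡ 50
860^128 ≡ 50^2 = 2500 ≡ 402
860^256 ≡ 402^2 = 161604 ≡ 58
860^512 ≡ 58^2 = 3364 ≡ 217
860^1024 ≡ 217^2 = 47089 ≡ 933
1046 = 1024 + 16 + 4 + 2, so 860^1046 ≡ 933·391·927·55 ≡ 782 (mod 1049)
Right side y^r · r^s mod p:
1006^2 = 1012036 ≡ 800
1006^4 ≡ 800^2 = 640000 ≡ 110
1006^8 ≡ 110^2 = 12100 ≡ 561
1006^16 ≡ 561^2 = 314721 ≡ 21
1006^32 ≡ 21^2 = 441
1006^64 ≡ 441^2 = 194481 ≡ 416
1006^128 ≡ 416^2 = 173056 ≡ 1020
1006^256 ≡ 1020^2 = 1040400 ≡ 841
1006^512 ≡ 841^2 = 707281 ≡ 255
583 = 512 + 64 + 4 + 2 + 1, so 1006^583 ≡ 255·416·110·800·1006 ≡ 950 (mod 1049)
583^2 = 339889 ≡ 13
583^4 ≡ 13^2 = 169
583^8 ≡ 169^2 = 28561 ≡ 238
583^16 ≡ 238^2 = 56644 ≡ 1047
583^32 ≡ 1047^2 = 1096209 ≡ 4
54 = 32 + 16 + 4 + 2, so 583^54 ≡ 4·1047·169·13 ≡ 257 (mod 1049)
950·257 = 244150 ≡ 782 (mod 1049)
782 ≡ 782 (mod 1049), so the signature is genuine.

verifies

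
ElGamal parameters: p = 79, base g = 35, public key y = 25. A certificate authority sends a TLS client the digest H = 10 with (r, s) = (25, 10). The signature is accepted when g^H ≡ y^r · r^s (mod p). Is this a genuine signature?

forged

Left side g^H mod p:
35^2 = 1225 ≡ 40
35^4 ≡ 40^2 = 1600 ≡ 20
35^8 ≡ 20^2 = 400 ≡ 5
10 = 8 + 2, so 35^10 ≡ 5·40 ≡ 42 (mod 79)
Right side y^r · r^s mod p:
25^2 = 625 ≡ 72
25^4 ≡ 72^2 = 5184 ≡ 49
25^8 ≡ 49^2 = 2401 ≡ 31
25^16 ≡ 31^2 = 961 ≡ 13
25 = 16 + 8 + 1, so 25^25 ≡ 13·31·25 ≡ 42 (mod 79)
25^2 = 625 ≡ 72
25^4 ≡ 72^2 = 5184 ≡ 49
25^8 ≡ 49^2 = 2401 ≡ 31
10 = 8 + 2, so 25^10 ≡ 31·72 ≡ 20 (mod 79)
42·20 = 840 ≡ 50 (mod 79)
42 ≠ 50, so verification fails.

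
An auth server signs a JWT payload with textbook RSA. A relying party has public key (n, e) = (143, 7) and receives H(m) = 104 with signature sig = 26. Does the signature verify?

sig^2 ≡ 26^2 = 676 ≡ 104
sig^4 ≡ 104^2 = 10816 ≡ 91
7 = 4 + 2 + 1, so sig^7 ≡ 91·104·26 ≡ 104 (mod 143)
Since 104 equals the digest 104, verification succeeds.

verifies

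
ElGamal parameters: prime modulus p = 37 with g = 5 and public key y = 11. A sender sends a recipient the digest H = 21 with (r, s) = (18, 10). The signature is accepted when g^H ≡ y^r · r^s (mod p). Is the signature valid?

Left side g^H mod p:
5^2 = 25
5^4 ≡ 25^2 = 625 ≡ 33
5^8 ≡ 33^2 = 1089 ≡ 16
5^16 ≡ 16^2 = 256 ≡ 34
21 = 16 + 4 + 1, so 5^21 ≡ 34·33·5 ≡ 23 (mod 37)
Right side y^r · r^s mod p:
11^2 = 121 ≡ 10
11^4 ≡ 10^2 = 100 ≡ 26
11^8 ≡ 26^2 = 676 ≡ 10
11^16 ≡ 10^2 = 100 ≡ 26
18 = 16 + 2, so 11^18 ≡ 26·10 ≡ 1 (mod 37)
18^2 = 324 ≡ 28
18^4 ≡ 28^2 = 784 ≡ 7
18^8 ≡ 7^2 = 49 ≡ 12
10 = 8 + 2, so 18^10 ≡ 12·28 ≡ 3 (mod 37)
1·3 = 3 ≡ 3 (mod 37)
23 ≠ 3, so verification fails.

invalid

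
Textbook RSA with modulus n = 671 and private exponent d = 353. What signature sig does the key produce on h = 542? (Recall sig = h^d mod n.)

566

h^2 ≡ 542^2 = 293764 ≡ 537
h^4 ≡ 537^2 = 288369 ≡ 510
h^8 ≡ 510^2 = 260100 ≡ 423
h^16 ≡ 423^2 = 178929 ≡ 443
h^32 ≡ 443^2 = 196249 ≡ 317
h^64 ≡ 317^2 = 100489 ≡ 510
h^128 ≡ 510^2 = 260100 ≡ 423
h^256 ≡ 423^2 = 178929 ≡ 443
353 = 256 + 64 + 32 + 1, so h^353 ≡ 443·510·317·542 ≡ 566 (mod 671)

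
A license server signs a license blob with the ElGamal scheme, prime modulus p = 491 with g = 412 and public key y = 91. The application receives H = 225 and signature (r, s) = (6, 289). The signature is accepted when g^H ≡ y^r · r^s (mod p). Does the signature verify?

Left side g^H mod p:
412^2 = 169744 ≡ 349
412^4 ≡ 349^2 = 121801 ≡ 33
412^8 ≡ 33^2 = 1089 ≡ 107
412^16 ≡ 107^2 = 11449 ≡ 156
412^32 ≡ 156^2 = 24336 ≡ 277
412^64 ≡ 277^2 = 76729 ≡ 133
412^128 ≡ 133^2 = 17689 ≡ 13
225 = 128 + 64 + 32 + 1, so 412^225 ≡ 13·133·277·412 ≡ 262 (mod 491)
Right side y^r · r^s mod p:
91^2 = 8281 ≡ 425
91^4 ≡ 425^2 = 180625 ≡ 428
6 = 4 + 2, so 91^6 ≡ 428·425 ≡ 230 (mod 491)
6^2 = 36
6^4 ≡ 36^2 = 1296 ≡ 314
6^8 ≡ 314^2 = 98596 ≡ 396
6^16 ≡ 396^2 = 156816 ≡ 187
6^32 ≡ 187^2 = 34969 ≡ 108
6^64 ≡ 108^2 = 11664 ≡ 371
6^128 ≡ 371^2 = 137641 ≡ 161
6^256 ≡ 161^2 = 25921 ≡ 389
289 = 256 + 32 + 1, so 6^289 ≡ 389·108·6 ≡ 189 (mod 491)
230·189 = 43470 ≡ 262 (mod 491)
262 ≡ 262 (mod 491), so the signature is genuine.

verifies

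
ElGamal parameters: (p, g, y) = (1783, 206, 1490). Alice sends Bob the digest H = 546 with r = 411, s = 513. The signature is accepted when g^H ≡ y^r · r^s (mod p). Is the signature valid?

valid

Left side g^H mod p:
Squares mod 1783: 206^1≡206, 206^2≡1427, 206^4≡143, 206^8≡836, 206^16≡1743, 206^32≡1600, 206^64≡1395, 206^128≡772, 206^256≡462, 206^512≡1267
546 = 512 + 32 + 2, so 206^546 ≡ 1267·1600·1427 ≡ 314 (mod 1783)
Right side y^r · r^s mod p:
Squares mod 1783: 1490^1≡1490, 1490^2≡265, 1490^4≡688, 1490^8≡849, 1490^16≡469, 1490^32≡652, 1490^64≡750, 1490^128≡855, 1490^256≡1778
411 = 256 + 128 + 16 + 8 + 2 + 1, so 1490^411 ≡ 1778·855·469·849·265·1490 ≡ 1329 (mod 1783)
Squares mod 1783: 411^1≡411, 411^2≡1319, 411^4≡1336, 411^8≡113, 411^16≡288, 411^32≡926, 411^64≡1636, 411^128≡213, 411^256≡794, 411^512≡1037
513 = 512 + 1, so 411^513 ≡ 1037·411 ≡ 70 (mod 1783)
1329·70 = 93030 ≡ 314 (mod 1783)
314 ≡ 314 (mod 1783), so the signature is genuine.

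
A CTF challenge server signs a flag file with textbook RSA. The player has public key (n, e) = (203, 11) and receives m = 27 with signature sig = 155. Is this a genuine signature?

forged

sig^2 ≡ 155^2 = 24025 ≡ 71
sig^4 ≡ 71^2 = 5041 ≡ 169
sig^8 ≡ 169^2 = 28561 ≡ 141
11 = 8 + 2 + 1, so sig^11 ≡ 141·71·155 ≡ 176 (mod 203)
The recovered value 176 does not match the digest 27.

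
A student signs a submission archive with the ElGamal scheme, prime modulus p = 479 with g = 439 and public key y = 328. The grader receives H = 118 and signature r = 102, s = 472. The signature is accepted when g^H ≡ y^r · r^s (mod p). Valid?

Left side g^H mod p:
439^2 = 192721 ≡ 163
439^4 ≡ 163^2 = 26569 ≡ 224
439^8 ≡ 224^2 = 50176 ≡ 360
439^16 ≡ 360^2 = 129600 ≡ 270
439^32 ≡ 270^2 = 72900 ≡ 92
439^64 ≡ 92^2 = 8464 ≡ 321
118 = 64 + 32 + 16 + 4 + 2, so 439^118 ≡ 321·92·270·224·163 ≡ 214 (mod 479)
Right side y^r · r^s mod p:
328^2 = 107584 ≡ 288
328^4 ≡ 288^2 = 82944 ≡ 77
328^8 ≡ 77^2 = 5929 ≡ 181
328^16 ≡ 181^2 = 32761 ≡ 189
328^32 ≡ 189^2 = 35721 ≡ 275
328^64 ≡ 275^2 = 75625 ≡ 422
102 = 64 + 32 + 4 + 2, so 328^102 ≡ 422·275·77·288 ≡ 63 (mod 479)
102^2 = 10404 ≡ 345
102^4 ≡ 345^2 = 119025 ≡ 233
102^8 ≡ 233^2 = 54289 ≡ 162
102^16 ≡ 162^2 = 26244 ≡ 378
102^32 ≡ 378^2 = 142884 ≡ 142
102^64 ≡ 142^2 = 20164 ≡ 46
102^128 ≡ 46^2 = 2116 ≡ 200
102^256 ≡ 200^2 = 40000 ≡ 243
472 = 256 + 128 + 64 + 16 + 8, so 102^472 ≡ 243·200·46·378·162 ≡ 11 (mod 479)
63·11 = 693 ≡ 214 (mod 479)
214 ≡ 214 (mod 479), so the signature is genuine.

yes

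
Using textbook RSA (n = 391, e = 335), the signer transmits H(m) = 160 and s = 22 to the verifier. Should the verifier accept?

s^2 ≡ 22^2 = 484 ≡ 93
s^4 ≡ 93^2 = 8649 ≡ 47
s^8 ≡ 47^2 = 2209 ≡ 254
s^16 ≡ 254^2 = 64516 ≡ 1
s^32 ≡ 1^2 = 1
s^64 ≡ 1^2 = 1
s^128 ≡ 1^2 = 1
s^256 ≡ 1^2 = 1
335 = 256 + 64 + 8 + 4 + 2 + 1, so s^335 ≡ 1·1·254·47·93·22 ≡ 160 (mod 391)
160 = H(m), so the signature checks out.

accept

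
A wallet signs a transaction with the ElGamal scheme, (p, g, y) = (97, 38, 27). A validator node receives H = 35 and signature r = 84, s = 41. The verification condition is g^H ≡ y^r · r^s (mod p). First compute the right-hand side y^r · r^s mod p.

Squares mod 97: 27^1≡27, 27^2≡50, 27^4≡75, 27^8≡96, 27^16≡1, 27^32≡1, 27^64≡1
84 = 64 + 16 + 4, so 27^84 ≡ 1·1·75 ≡ 75 (mod 97)
Squares mod 97: 84^1≡84, 84^2≡72, 84^4≡43, 84^8≡6, 84^16≡36, 84^32≡35
41 = 32 + 8 + 1, so 84^41 ≡ 35·6·84 ≡ 83 (mod 97)
y^r · r^s ≡ 75·83 = 6225 ≡ 17 (mod 97)

17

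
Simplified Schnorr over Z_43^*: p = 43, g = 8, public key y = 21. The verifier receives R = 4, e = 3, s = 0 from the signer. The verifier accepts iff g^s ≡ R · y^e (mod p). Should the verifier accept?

reject

g^s mod p:
8^0 mod 43 = 1
R · y^e mod p:
21^2 = 441 ≡ 11
3 = 2 + 1, so 21^3 ≡ 11·21 ≡ 16 (mod 43)
4·16 = 64 ≡ 21 (mod 43)
1 ≠ 21; the check fails.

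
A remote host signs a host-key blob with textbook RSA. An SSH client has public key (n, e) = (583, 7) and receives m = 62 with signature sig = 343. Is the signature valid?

valid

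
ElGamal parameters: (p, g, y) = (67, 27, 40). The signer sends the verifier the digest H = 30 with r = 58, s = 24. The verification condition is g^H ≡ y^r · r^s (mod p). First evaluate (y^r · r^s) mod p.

40^58 mod 67 = 15
58^24 mod 67 = 14
y^r · r^s ≡ 15·14 = 210 ≡ 9 (mod 67)

9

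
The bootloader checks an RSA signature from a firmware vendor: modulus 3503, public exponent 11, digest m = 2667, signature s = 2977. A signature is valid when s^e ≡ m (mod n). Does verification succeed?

passes

Squares mod 3503: s^1≡2977, s^2≡3442, s^4≡218, s^8≡1985
11 = 8 + 2 + 1, so s^11 ≡ 1985·3442·2977 ≡ 2667 (mod 3503)
2667 = m, so the signature checks out.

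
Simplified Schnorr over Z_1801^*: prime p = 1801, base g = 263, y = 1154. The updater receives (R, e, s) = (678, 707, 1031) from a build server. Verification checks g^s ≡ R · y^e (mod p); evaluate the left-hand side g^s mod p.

318

Squares mod 1801: 263^1≡263, 263^2≡731, 263^4≡1265, 263^8≡937, 263^16≡882, 263^32≡1693, 263^64≡858, 263^128≡1356, 263^256≡1716, 263^512≡21, 263^1024≡441
1031 = 1024 + 4 + 2 + 1, so 263^1031 ≡ 441·1265·731·263 ≡ 318 (mod 1801)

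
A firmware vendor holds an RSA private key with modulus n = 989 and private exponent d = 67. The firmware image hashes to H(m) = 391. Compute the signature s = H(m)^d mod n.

(H(m))^2 ≡ 391^2 = 152881 ≡ 575
(H(m))^4 ≡ 575^2 = 330625 ≡ 299
(H(m))^8 ≡ 299^2 = 89401 ≡ 391
(H(m))^16 ≡ 391^2 = 152881 ≡ 575
(H(m))^32 ≡ 575^2 = 330625 ≡ 299
(H(m))^64 ≡ 299^2 = 89401 ≡ 391
67 = 64 + 2 + 1, so (H(m))^67 ≡ 391·575·391 ≡ 299 (mod 989)

299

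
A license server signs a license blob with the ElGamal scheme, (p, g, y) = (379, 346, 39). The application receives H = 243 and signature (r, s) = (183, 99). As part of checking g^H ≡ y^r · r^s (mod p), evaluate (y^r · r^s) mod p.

184

39^2 = 1521 ≡ 5
39^4 ≡ 5^2 = 25
39^8 ≡ 25^2 = 625 ≡ 246
39^16 ≡ 246^2 = 60516 ≡ 255
39^32 ≡ 255^2 = 65025 ≡ 216
39^64 ≡ 216^2 = 46656 ≡ 39
39^128 ≡ 39^2 = 1521 ≡ 5
183 = 128 + 32 + 16 + 4 + 2 + 1, so 39^183 ≡ 5·216·255·25·5·39 ≡ 94 (mod 379)
183^2 = 33489 ≡ 137
183^4 ≡ 137^2 = 18769 ≡ 198
183^8 ≡ 198^2 = 39204 ≡ 167
183^16 ≡ 167^2 = 27889 ≡ 222
183^32 ≡ 222^2 = 49284 ≡ 14
183^64 ≡ 14^2 = 196
99 = 64 + 32 + 2 + 1, so 183^99 ≡ 196·14·137·183 ≡ 260 (mod 379)
y^r · r^s ≡ 94·260 = 24440 ≡ 184 (mod 379)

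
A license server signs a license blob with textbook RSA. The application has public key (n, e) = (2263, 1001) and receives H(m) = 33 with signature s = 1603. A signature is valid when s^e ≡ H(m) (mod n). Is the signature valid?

invalid

s^2 ≡ 1603^2 = 2569609 ≡ 1104
s^4 ≡ 1104^2 = 1218816 ≡ 1322
s^8 ≡ 1322^2 = 1747684 ≡ 648
s^16 ≡ 648^2 = 419904 ≡ 1249
s^32 ≡ 1249^2 = 1560001 ≡ 794
s^64 ≡ 794^2 = 630436 ≡ 1322
s^128 ≡ 1322^2 = 1747684 ≡ 648
s^256 ≡ 648^2 = 419904 ≡ 1249
s^512 ≡ 1249^2 = 1560001 ≡ 794
1001 = 512 + 256 + 128 + 64 + 32 + 8 + 1, so s^1001 ≡ 794·1249·648·1322·794·648·1603 ≡ 1071 (mod 2263)
1071 ≠ 33, so verification fails.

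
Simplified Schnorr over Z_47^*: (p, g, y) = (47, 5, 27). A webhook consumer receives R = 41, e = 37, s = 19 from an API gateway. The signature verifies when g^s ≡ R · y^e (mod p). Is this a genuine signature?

forged

g^s mod p:
Squares mod 47: 5^1≡5, 5^2≡25, 5^4≡14, 5^8≡8, 5^16≡17
19 = 16 + 2 + 1, so 5^19 ≡ 17·25·5 ≡ 10 (mod 47)
R · y^e mod p:
Squares mod 47: 27^1≡27, 27^2≡24, 27^4≡12, 27^8≡3, 27^16≡9, 27^32≡34
37 = 32 + 4 + 1, so 27^37 ≡ 34·12·27 ≡ 18 (mod 47)
41·18 = 738 ≡ 33 (mod 47)
10 ≠ 33; the check fails.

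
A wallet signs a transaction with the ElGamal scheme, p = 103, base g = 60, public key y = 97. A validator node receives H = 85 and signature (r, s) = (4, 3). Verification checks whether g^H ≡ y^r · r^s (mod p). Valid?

Left side g^H mod p:
60^2 = 3600 ≡ 98
60^4 ≡ 98^2 = 9604 ≡ 25
60^8 ≡ 25^2 = 625 ≡ 7
60^16 ≡ 7^2 = 49
60^32 ≡ 49^2 = 2401 ≡ 32
60^64 ≡ 32^2 = 1024 ≡ 97
85 = 64 + 16 + 4 + 1, so 60^85 ≡ 97·49·25·60 ≡ 46 (mod 103)
Right side y^r · r^s mod p:
97^2 = 9409 ≡ 36
97^4 ≡ 36^2 = 1296 ≡ 60
4^2 = 16
3 = 2 + 1, so 4^3 ≡ 16·4 ≡ 64 (mod 103)
60·64 = 3840 ≡ 29 (mod 103)
46 ≠ 29, so verification fails.

no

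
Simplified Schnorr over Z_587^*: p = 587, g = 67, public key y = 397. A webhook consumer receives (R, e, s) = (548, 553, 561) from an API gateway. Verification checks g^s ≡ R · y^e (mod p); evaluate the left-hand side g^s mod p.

67^561 mod 587 = 223

223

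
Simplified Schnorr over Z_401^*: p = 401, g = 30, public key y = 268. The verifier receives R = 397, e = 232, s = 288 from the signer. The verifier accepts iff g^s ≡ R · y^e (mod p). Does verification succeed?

fails

g^s mod p:
30^2 = 900 ≡ 98
30^4 ≡ 98^2 = 9604 ≡ 381
30^8 ≡ 381^2 = 145161 ≡ 400
30^16 ≡ 400^2 = 160000 ≡ 1
30^32 ≡ 1^2 = 1
30^64 ≡ 1^2 = 1
30^128 ≡ 1^2 = 1
30^256 ≡ 1^2 = 1
288 = 256 + 32, so 30^288 ≡ 1·1 ≡ 1 (mod 401)
R · y^e mod p:
268^2 = 71824 ≡ 45
268^4 ≡ 45^2 = 2025 ≡ 20
268^8 ≡ 20^2 = 400
268^16 ≡ 400^2 = 160000 ≡ 1
268^32 ≡ 1^2 = 1
268^64 ≡ 1^2 = 1
268^128 ≡ 1^2 = 1
232 = 128 + 64 + 32 + 8, so 268^232 ≡ 1·1·1·400 ≡ 400 (mod 401)
397·400 = 158800 ≡ 4 (mod 401)
1 ≠ 4; the check fails.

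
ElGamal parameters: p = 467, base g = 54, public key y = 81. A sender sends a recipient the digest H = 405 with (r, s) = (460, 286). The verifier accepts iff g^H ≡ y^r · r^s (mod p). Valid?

no

Left side g^H mod p:
Squares mod 467: 54^1≡54, 54^2≡114, 54^4≡387, 54^8≡329, 54^16≡364, 54^32≡335, 54^64≡145, 54^128≡10, 54^256≡100
405 = 256 + 128 + 16 + 4 + 1, so 54^405 ≡ 100·10·364·387·54 ≡ 65 (mod 467)
Right side y^r · r^s mod p:
Squares mod 467: 81^1≡81, 81^2≡23, 81^4≡62, 81^8≡108, 81^16≡456, 81^32≡121, 81^64≡164, 81^128≡277, 81^256≡141
460 = 256 + 128 + 64 + 8 + 4, so 81^460 ≡ 141·277·164·108·62 ≡ 411 (mod 467)
Squares mod 467: 460^1≡460, 460^2≡49, 460^4≡66, 460^8≡153, 460^16≡59, 460^32≡212, 460^64≡112, 460^128≡402, 460^256≡22
286 = 256 + 16 + 8 + 4 + 2, so 460^286 ≡ 22·59·153·66·49 ≡ 38 (mod 467)
411·38 = 15618 ≡ 207 (mod 467)
65 ≠ 207, so verification fails.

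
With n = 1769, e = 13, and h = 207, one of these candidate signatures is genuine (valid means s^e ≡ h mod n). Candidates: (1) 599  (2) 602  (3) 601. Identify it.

Candidate 1: Squares mod 1769: 599^1≡599, 599^2≡1463, 599^4≡1648, 599^8≡489; 13 = 8 + 4 + 1, so 599^13 ≡ 489·1648·599 ≡ 1453 (mod 1769)
Candidate 2: Squares mod 1769: 602^1≡602, 602^2≡1528, 602^4≡1473, 602^8≡935; 13 = 8 + 4 + 1, so 602^13 ≡ 935·1473·602 ≡ 207 (mod 1769)
  → matches h = 207
Candidate 3: Squares mod 1769: 601^1≡601, 601^2≡325, 601^4≡1254, 601^8≡1644; 13 = 8 + 4 + 1, so 601^13 ≡ 1644·1254·601 ≡ 1345 (mod 1769)

2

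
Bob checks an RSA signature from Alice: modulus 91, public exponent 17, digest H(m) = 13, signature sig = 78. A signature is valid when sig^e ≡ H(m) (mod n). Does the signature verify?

Squares mod 91: sig^1≡78, sig^2≡78, sig^4≡78, sig^8≡78, sig^16≡78
17 = 16 + 1, so sig^17 ≡ 78·78 ≡ 78 (mod 91)
sig^17 mod 91 = 78, but H(m) = 13.

does not verify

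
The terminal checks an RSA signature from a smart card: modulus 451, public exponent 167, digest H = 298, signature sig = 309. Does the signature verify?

sig^2 ≡ 309^2 = 95481 ≡ 320
sig^4 ≡ 320^2 = 102400 ≡ 23
sig^8 ≡ 23^2 = 529 ≡ 78
sig^16 ≡ 78^2 = 6084 ≡ 221
sig^32 ≡ 221^2 = 48841 ≡ 133
sig^64 ≡ 133^2 = 17689 ≡ 100
sig^128 ≡ 100^2 = 10000 ≡ 78
167 = 128 + 32 + 4 + 2 + 1, so sig^167 ≡ 78·133·23·320·309 ≡ 298 (mod 451)
sig^167 mod 451 = 298 matches H.

verifies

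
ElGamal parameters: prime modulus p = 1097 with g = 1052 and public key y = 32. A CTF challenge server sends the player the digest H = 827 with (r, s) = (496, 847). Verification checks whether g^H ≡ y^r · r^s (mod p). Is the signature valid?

invalid

Left side g^H mod p:
1052^827 mod 1097 = 590
Right side y^r · r^s mod p:
32^496 mod 1097 = 1026
496^847 mod 1097 = 920
1026·920 = 943920 ≡ 500 (mod 1097)
590 ≠ 500, so verification fails.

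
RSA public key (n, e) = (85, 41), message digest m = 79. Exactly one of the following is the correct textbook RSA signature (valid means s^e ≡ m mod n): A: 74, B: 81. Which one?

A

Candidate A: 74^2 = 5476 ≡ 36; 74^4 ≡ 36^2 = 1296 ≡ 21; 74^8 ≡ 21^2 = 441 ≡ 16; 74^16 ≡ 16^2 = 256 ≡ 1; 74^32 ≡ 1^2 = 1; 41 = 32 + 8 + 1, so 74^41 ≡ 1·16·74 ≡ 79 (mod 85)
  → matches m = 79
Candidate B: 81^2 = 6561 ≡ 16; 81^4 ≡ 16^2 = 256 ≡ 1; 81^8 ≡ 1^2 = 1; 81^16 ≡ 1^2 = 1; 81^32 ≡ 1^2 = 1; 41 = 32 + 8 + 1, so 81^41 ≡ 1·1·81 ≡ 81 (mod 85)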